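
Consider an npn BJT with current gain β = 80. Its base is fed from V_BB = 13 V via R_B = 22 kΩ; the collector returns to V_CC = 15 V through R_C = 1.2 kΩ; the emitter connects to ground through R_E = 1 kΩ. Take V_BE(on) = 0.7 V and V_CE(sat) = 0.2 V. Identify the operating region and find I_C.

Assume active: I_B = (13 − 0.7)/(22 + 81×1) = 0.119 mA, I_C = β·I_B = 9.55 mA.
Then V_CE = 15 − 9.55×1.2 − 9.67×1 = -6.14 V < 0.2 V — the active assumption fails.
Re-solve with V_CE = 0.2 V. KCL at the emitter: V_E/R_E = (V_BB−0.7−V_E)/R_B + (V_CC−0.2−V_E)/R_C, giving V_E = 6.86 V.
I_C = (V_CC − 0.2 − V_E)/R_C = (14.8 − 6.86)/1.2 = 6.61 mA.
Check: I_B = (12.3 − 6.86)/22 = 0.247 mA, and β·I_B = 19.8 mA > I_C, confirming saturation.

saturation; I_C ≈ 6.6 mA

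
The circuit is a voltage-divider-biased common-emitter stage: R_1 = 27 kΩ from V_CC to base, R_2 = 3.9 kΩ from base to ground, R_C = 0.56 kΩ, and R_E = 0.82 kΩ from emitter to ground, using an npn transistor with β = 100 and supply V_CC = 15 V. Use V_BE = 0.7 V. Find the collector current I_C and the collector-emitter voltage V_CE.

I_C ≈ 1.4 mA, V_CE ≈ 13 V

Thevenize the base divider: V_Th = V_CC·R_2/(R_1+R_2) = 15×3.9/30.9 = 1.89 V, R_Th = R_1‖R_2 = 3.41 kΩ.
Base-emitter loop: V_Th = I_B·R_Th + V_BE + (β+1)I_B·R_E, so I_B = (1.89 − 0.7) / (3.41 + 101×0.82) = 0.0138 mA.
I_C = β·I_B = 100×0.0138 = 1.38 mA, and I_E = (β+1)I_B = 1.4 mA.
V_CE = V_CC − I_C·R_C − I_E·R_E = 15 − 1.38×0.56 − 1.4×0.82 = 13.1 V.
V_CE = 13.1 V > 0.2 V confirms active-region operation.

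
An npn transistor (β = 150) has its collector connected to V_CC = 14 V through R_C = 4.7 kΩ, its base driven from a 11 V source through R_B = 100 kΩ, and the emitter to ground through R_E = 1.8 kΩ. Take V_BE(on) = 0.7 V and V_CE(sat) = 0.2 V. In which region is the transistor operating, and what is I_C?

saturation; I_C ≈ 2.1 mA

Assume active: I_B = (11 − 0.7)/(100 + 151×1.8) = 0.0277 mA, I_C = β·I_B = 4.16 mA.
Then V_CE = 14 − 4.16×4.7 − 4.18×1.8 = -13.1 V < 0.2 V — the active assumption fails.
Re-solve with V_CE = 0.2 V. KCL at the emitter: V_E/R_E = (V_BB−0.7−V_E)/R_B + (V_CC−0.2−V_E)/R_C, giving V_E = 3.9 V.
I_C = (V_CC − 0.2 − V_E)/R_C = (13.8 − 3.9)/4.7 = 2.11 mA.
Check: I_B = (10.3 − 3.9)/100 = 0.064 mA, and β·I_B = 9.59 mA > I_C, confirming saturation.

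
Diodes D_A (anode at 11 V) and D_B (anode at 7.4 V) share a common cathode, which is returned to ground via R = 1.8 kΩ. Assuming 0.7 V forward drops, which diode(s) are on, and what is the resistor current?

Only D_A conducts; I_R ≈ 5.7 mA

Assume both conduct. Then node N would need to be at both 11−0.7 = 10.3 V and 7.4−0.7 = 6.7 V, which is impossible.
Assume only D_A conducts: V_N = 11 − 0.7 = 10.3 V, so I_R = 10.3/1.8 = 5.72 mA.
Check D_B: its anode-to-cathode voltage is 7.4 − 10.3 = -2.9 V < 0.7 V, so it is off. The assumption is consistent.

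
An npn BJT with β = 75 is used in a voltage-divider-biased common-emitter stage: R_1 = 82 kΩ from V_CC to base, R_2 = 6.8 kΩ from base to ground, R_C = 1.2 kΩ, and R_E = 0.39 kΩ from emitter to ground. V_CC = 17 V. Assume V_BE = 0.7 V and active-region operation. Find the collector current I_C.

I_C ≈ 1.3 mA

Thevenize the base divider: V_Th = V_CC·R_2/(R_1+R_2) = 17×6.8/88.8 = 1.3 V, R_Th = R_1‖R_2 = 6.28 kΩ.
Base-emitter loop: V_Th = I_B·R_Th + V_BE + (β+1)I_B·R_E, so I_B = (1.3 − 0.7) / (6.28 + 76×0.39) = 0.0168 mA.
I_C = β·I_B = 75×0.0168 = 1.26 mA, and I_E = (β+1)I_B = 1.27 mA.
V_CE = V_CC − I_C·R_C − I_E·R_E = 17 − 1.26×1.2 − 1.27×0.39 = 15 V.
V_CE = 15 V > 0.2 V confirms active-region operation.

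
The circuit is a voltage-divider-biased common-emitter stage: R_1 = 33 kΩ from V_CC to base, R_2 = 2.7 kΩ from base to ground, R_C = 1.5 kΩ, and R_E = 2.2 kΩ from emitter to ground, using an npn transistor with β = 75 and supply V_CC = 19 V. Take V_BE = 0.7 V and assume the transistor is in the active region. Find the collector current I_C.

Thevenize the base divider: V_Th = V_CC·R_2/(R_1+R_2) = 19×2.7/35.7 = 1.44 V, R_Th = R_1‖R_2 = 2.5 kΩ.
Base-emitter loop: V_Th = I_B·R_Th + V_BE + (β+1)I_B·R_E, so I_B = (1.44 − 0.7) / (2.5 + 76×2.2) = 0.00434 mA.
I_C = β·I_B = 75×0.00434 = 0.326 mA, and I_E = (β+1)I_B = 0.33 mA.
V_CE = V_CC − I_C·R_C − I_E·R_E = 19 − 0.326×1.5 − 0.33×2.2 = 17.8 V.
V_CE = 17.8 V > 0.2 V confirms active-region operation.

I_C ≈ 0.33 mA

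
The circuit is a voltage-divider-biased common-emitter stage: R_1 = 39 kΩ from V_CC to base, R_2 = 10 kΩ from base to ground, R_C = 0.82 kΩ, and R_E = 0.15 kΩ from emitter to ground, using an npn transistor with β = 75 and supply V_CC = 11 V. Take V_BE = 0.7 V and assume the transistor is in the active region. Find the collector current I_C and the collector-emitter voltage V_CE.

I_C ≈ 6 mA, V_CE ≈ 5.2 V

Thevenize the base divider: V_Th = V_CC·R_2/(R_1+R_2) = 11×10/49 = 2.24 V, R_Th = R_1‖R_2 = 7.96 kΩ.
Base-emitter loop: V_Th = I_B·R_Th + V_BE + (β+1)I_B·R_E, so I_B = (2.24 − 0.7) / (7.96 + 76×0.15) = 0.0798 mA.
I_C = β·I_B = 75×0.0798 = 5.99 mA, and I_E = (β+1)I_B = 6.06 mA.
V_CE = V_CC − I_C·R_C − I_E·R_E = 11 − 5.99×0.82 − 6.06×0.15 = 5.18 V.
V_CE = 5.18 V > 0.2 V confirms active-region operation.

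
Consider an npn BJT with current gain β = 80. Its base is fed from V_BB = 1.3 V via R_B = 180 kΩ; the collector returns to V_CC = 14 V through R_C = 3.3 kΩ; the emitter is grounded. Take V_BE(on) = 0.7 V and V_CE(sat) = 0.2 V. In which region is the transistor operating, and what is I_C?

active; I_C ≈ 0.27 mA

Assume active. Base-emitter loop: I_B = (V_BB − V_BE)/R_B = (1.3 − 0.7)/180 = 0.00333 mA.
I_C = β·I_B = 80×0.00333 = 0.267 mA.
V_CE = V_CC − I_C·R_C = 14 − 0.267×3.3 = 13.1 V > V_CE(sat), so the active-region assumption holds.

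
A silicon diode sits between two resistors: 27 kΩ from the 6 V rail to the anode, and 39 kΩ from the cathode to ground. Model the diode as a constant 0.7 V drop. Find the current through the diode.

The two resistors are in series with the diode, so KVL gives 6 = I·27 + 0.7 + I·39.
I = (6 − 0.7) / (27 + 39) kΩ = 5.3 / 66 = 0.0803 mA.

I ≈ 0.08 mA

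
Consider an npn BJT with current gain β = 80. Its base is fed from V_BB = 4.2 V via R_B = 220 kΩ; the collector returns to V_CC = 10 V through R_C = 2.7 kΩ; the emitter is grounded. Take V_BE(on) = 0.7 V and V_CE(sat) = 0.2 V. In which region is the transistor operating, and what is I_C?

active; I_C ≈ 1.3 mA

Assume active. Base-emitter loop: I_B = (V_BB − V_BE)/R_B = (4.2 − 0.7)/220 = 0.0159 mA.
I_C = β·I_B = 80×0.0159 = 1.27 mA.
V_CE = V_CC − I_C·R_C = 10 − 1.27×2.7 = 6.56 V > V_CE(sat), so the active-region assumption holds.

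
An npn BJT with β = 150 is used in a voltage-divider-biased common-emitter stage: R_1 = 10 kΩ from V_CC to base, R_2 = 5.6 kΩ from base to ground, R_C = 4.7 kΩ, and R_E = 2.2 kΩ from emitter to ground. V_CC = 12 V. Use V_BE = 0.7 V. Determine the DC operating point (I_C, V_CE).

I_C ≈ 1.6 mA, V_CE ≈ 0.86 V

Thevenize the base divider: V_Th = V_CC·R_2/(R_1+R_2) = 12×5.6/15.6 = 4.31 V, R_Th = R_1‖R_2 = 3.59 kΩ.
Base-emitter loop: V_Th = I_B·R_Th + V_BE + (β+1)I_B·R_E, so I_B = (4.31 − 0.7) / (3.59 + 151×2.2) = 0.0107 mA.
I_C = β·I_B = 150×0.0107 = 1.61 mA, and I_E = (β+1)I_B = 1.62 mA.
V_CE = V_CC − I_C·R_C − I_E·R_E = 12 − 1.61×4.7 − 1.62×2.2 = 0.856 V.
V_CE = 0.856 V > 0.2 V confirms active-region operation.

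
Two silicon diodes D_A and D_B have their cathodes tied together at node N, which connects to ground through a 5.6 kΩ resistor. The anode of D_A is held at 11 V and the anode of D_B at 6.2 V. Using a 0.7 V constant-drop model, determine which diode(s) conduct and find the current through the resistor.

Only D_A conducts; I_R ≈ 1.8 mA

Assume both conduct. Then node N would need to be at both 11−0.7 = 10.3 V and 6.2−0.7 = 5.5 V, which is impossible.
Assume only D_A conducts: V_N = 11 − 0.7 = 10.3 V, so I_R = 10.3/5.6 = 1.84 mA.
Check D_B: its anode-to-cathode voltage is 6.2 − 10.3 = -4.1 V < 0.7 V, so it is off. The assumption is consistent.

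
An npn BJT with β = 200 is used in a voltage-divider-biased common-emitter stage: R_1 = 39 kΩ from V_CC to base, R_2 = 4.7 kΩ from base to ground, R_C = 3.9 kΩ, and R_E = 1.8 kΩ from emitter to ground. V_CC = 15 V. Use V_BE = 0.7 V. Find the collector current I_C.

Thevenize the base divider: V_Th = V_CC·R_2/(R_1+R_2) = 15×4.7/43.7 = 1.61 V, R_Th = R_1‖R_2 = 4.19 kΩ.
Base-emitter loop: V_Th = I_B·R_Th + V_BE + (β+1)I_B·R_E, so I_B = (1.61 − 0.7) / (4.19 + 201×1.8) = 0.0025 mA.
I_C = β·I_B = 200×0.0025 = 0.499 mA, and I_E = (β+1)I_B = 0.502 mA.
V_CE = V_CC − I_C·R_C − I_E·R_E = 15 − 0.499×3.9 − 0.502×1.8 = 12.2 V.
V_CE = 12.2 V > 0.2 V confirms active-region operation.

I_C ≈ 0.5 mA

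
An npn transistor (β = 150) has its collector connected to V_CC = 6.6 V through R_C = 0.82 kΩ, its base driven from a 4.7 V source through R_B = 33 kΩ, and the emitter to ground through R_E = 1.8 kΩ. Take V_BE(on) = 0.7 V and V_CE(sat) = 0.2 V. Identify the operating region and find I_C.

Assume active. Base-emitter loop: I_B = (V_BB − V_BE)/(R_B + (β+1)R_E) = (4.7 − 0.7)/(33 + 151×1.8) = 0.0131 mA.
I_C = β·I_B = 150×0.0131 = 1.97 mA.
V_CE = V_CC − I_C·R_C − I_E·R_E = 6.6 − 1.97×0.82 − 1.98×1.8 = 1.42 V > V_CE(sat), so the active-region assumption holds.

active; I_C ≈ 2 mA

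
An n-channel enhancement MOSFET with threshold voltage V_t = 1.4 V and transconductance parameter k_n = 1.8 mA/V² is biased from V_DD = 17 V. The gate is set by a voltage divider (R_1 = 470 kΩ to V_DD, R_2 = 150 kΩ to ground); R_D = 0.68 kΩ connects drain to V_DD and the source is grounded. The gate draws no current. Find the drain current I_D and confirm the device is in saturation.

I_D ≈ 6.6 mA

V_G = V_DD·R_2/(R_1+R_2) = 17×150/620 = 4.11 V. With the source grounded, V_GS = V_G = 4.11 V.
Assume saturation: I_D = (k_n/2)(V_GS − V_t)² = (1.8/2)×(4.11 − 1.4)² = 0.9×2.71² = 6.62 mA.
V_DS = V_DD − I_D·R_D = 17 − 6.62×0.68 = 12.5 V.
Saturation requires V_DS ≥ V_GS − V_t = 2.71 V; 12.5 ≥ 2.71 ✓.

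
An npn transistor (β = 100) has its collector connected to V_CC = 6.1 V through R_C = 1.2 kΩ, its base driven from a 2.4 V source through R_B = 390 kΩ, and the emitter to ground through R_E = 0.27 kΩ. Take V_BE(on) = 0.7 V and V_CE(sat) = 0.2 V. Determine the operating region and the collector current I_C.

Assume active. Base-emitter loop: I_B = (V_BB − V_BE)/(R_B + (β+1)R_E) = (2.4 − 0.7)/(390 + 101×0.27) = 0.00407 mA.
I_C = β·I_B = 100×0.00407 = 0.407 mA.
V_CE = V_CC − I_C·R_C − I_E·R_E = 6.1 − 0.407×1.2 − 0.411×0.27 = 5.5 V > V_CE(sat), so the active-region assumption holds.

active; I_C ≈ 0.41 mA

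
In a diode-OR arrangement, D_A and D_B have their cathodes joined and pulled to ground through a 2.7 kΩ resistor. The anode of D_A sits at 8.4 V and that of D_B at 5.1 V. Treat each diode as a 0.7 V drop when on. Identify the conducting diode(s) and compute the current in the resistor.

Assume both conduct. Then node N would need to be at both 8.4−0.7 = 7.7 V and 5.1−0.7 = 4.4 V, which is impossible.
Assume only D_A conducts: V_N = 8.4 − 0.7 = 7.7 V, so I_R = 7.7/2.7 = 2.85 mA.
Check D_B: its anode-to-cathode voltage is 5.1 − 7.7 = -2.6 V < 0.7 V, so it is off. The assumption is consistent.

Only D_A conducts; I_R ≈ 2.9 mA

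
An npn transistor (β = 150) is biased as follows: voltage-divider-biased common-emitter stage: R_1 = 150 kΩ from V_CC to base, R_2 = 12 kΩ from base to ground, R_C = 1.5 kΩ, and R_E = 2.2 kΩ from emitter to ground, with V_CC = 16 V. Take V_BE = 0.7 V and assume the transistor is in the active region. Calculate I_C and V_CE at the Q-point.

I_C ≈ 0.21 mA, V_CE ≈ 15 V

Thevenize the base divider: V_Th = V_CC·R_2/(R_1+R_2) = 16×12/162 = 1.19 V, R_Th = R_1‖R_2 = 11.1 kΩ.
Base-emitter loop: V_Th = I_B·R_Th + V_BE + (β+1)I_B·R_E, so I_B = (1.19 − 0.7) / (11.1 + 151×2.2) = 0.00141 mA.
I_C = β·I_B = 150×0.00141 = 0.212 mA, and I_E = (β+1)I_B = 0.213 mA.
V_CE = V_CC − I_C·R_C − I_E·R_E = 16 − 0.212×1.5 − 0.213×2.2 = 15.2 V.
V_CE = 15.2 V > 0.2 V confirms active-region operation.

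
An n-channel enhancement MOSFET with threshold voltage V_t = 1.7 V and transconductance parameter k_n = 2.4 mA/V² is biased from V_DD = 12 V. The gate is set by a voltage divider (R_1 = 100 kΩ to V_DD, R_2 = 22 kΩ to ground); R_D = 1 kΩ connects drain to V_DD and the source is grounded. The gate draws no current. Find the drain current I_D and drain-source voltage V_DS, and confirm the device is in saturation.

V_G = V_DD·R_2/(R_1+R_2) = 12×22/122 = 2.16 V. With the source grounded, V_GS = V_G = 2.16 V.
Assume saturation: I_D = (k_n/2)(V_GS − V_t)² = (2.4/2)×(2.16 − 1.7)² = 1.2×0.464² = 0.258 mA.
V_DS = V_DD − I_D·R_D = 12 − 0.258×1 = 11.7 V.
Saturation requires V_DS ≥ V_GS − V_t = 0.464 V; 11.7 ≥ 0.464 ✓.

I_D ≈ 0.26 mA, V_DS ≈ 12 V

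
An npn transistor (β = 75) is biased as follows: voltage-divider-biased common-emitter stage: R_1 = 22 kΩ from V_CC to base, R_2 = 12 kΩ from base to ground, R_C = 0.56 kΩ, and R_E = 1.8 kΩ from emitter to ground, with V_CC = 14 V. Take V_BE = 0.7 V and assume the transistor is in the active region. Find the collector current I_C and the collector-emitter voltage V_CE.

I_C ≈ 2.2 mA, V_CE ≈ 8.8 V

Thevenize the base divider: V_Th = V_CC·R_2/(R_1+R_2) = 14×12/34 = 4.94 V, R_Th = R_1‖R_2 = 7.76 kΩ.
Base-emitter loop: V_Th = I_B·R_Th + V_BE + (β+1)I_B·R_E, so I_B = (4.94 − 0.7) / (7.76 + 76×1.8) = 0.0293 mA.
I_C = β·I_B = 75×0.0293 = 2.2 mA, and I_E = (β+1)I_B = 2.23 mA.
V_CE = V_CC − I_C·R_C − I_E·R_E = 14 − 2.2×0.56 − 2.23×1.8 = 8.75 V.
V_CE = 8.75 V > 0.2 V confirms active-region operation.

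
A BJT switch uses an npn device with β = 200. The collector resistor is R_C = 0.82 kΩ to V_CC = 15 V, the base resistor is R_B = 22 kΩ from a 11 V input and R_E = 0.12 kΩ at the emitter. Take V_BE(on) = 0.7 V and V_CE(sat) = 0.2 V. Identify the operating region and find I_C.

saturation; I_C ≈ 16 mA

Assume active: I_B = (11 − 0.7)/(22 + 201×0.12) = 0.223 mA, I_C = β·I_B = 44.7 mA.
Then V_CE = 15 − 44.7×0.82 − 44.9×0.12 = -27 V < 0.2 V — the active assumption fails.
Re-solve with V_CE = 0.2 V. KCL at the emitter: V_E/R_E = (V_BB−0.7−V_E)/R_B + (V_CC−0.2−V_E)/R_C, giving V_E = 1.93 V.
I_C = (V_CC − 0.2 − V_E)/R_C = (14.8 − 1.93)/0.82 = 15.7 mA.
Check: I_B = (10.3 − 1.93)/22 = 0.38 mA, and β·I_B = 76.1 mA > I_C, confirming saturation.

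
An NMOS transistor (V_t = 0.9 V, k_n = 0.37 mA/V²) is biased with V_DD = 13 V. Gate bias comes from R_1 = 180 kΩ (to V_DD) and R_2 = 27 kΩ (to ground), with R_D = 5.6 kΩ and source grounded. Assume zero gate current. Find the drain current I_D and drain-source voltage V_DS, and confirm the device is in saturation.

V_G = V_DD·R_2/(R_1+R_2) = 13×27/207 = 1.7 V. With the source grounded, V_GS = V_G = 1.7 V.
Assume saturation: I_D = (k_n/2)(V_GS − V_t)² = (0.37/2)×(1.7 − 0.9)² = 0.185×0.796² = 0.117 mA.
V_DS = V_DD − I_D·R_D = 13 − 0.117×5.6 = 12.3 V.
Saturation requires V_DS ≥ V_GS − V_t = 0.796 V; 12.3 ≥ 0.796 ✓.

I_D ≈ 0.12 mA, V_DS ≈ 12 V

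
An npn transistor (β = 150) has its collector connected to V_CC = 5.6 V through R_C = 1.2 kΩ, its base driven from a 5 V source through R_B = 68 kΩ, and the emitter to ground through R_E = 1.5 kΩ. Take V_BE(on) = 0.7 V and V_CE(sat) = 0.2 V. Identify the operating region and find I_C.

saturation; I_C ≈ 2 mA

Assume active: I_B = (5 − 0.7)/(68 + 151×1.5) = 0.0146 mA, I_C = β·I_B = 2.19 mA.
Then V_CE = 5.6 − 2.19×1.2 − 2.2×1.5 = -0.335 V < 0.2 V — the active assumption fails.
Re-solve with V_CE = 0.2 V. KCL at the emitter: V_E/R_E = (V_BB−0.7−V_E)/R_B + (V_CC−0.2−V_E)/R_C, giving V_E = 3.01 V.
I_C = (V_CC − 0.2 − V_E)/R_C = (5.4 − 3.01)/1.2 = 1.99 mA.
Check: I_B = (4.3 − 3.01)/68 = 0.0189 mA, and β·I_B = 2.84 mA > I_C, confirming saturation.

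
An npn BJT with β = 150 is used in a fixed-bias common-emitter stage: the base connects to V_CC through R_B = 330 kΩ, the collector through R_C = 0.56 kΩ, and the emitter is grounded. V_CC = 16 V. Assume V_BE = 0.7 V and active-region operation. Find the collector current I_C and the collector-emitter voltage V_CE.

I_C ≈ 7 mA, V_CE ≈ 12 V

Base loop: V_CC = I_B·R_B + V_BE, so I_B = (16 − 0.7)/330 kΩ = 0.0464 mA.
In the active region I_C = β·I_B = 150 × 0.0464 = 6.95 mA.
Collector loop: V_CE = V_CC − I_C·R_C = 16 − 6.95×0.56 = 12.1 V.
Since V_CE = 12.1 V > V_CE(sat) ≈ 0.2 V, the transistor is in the active region as assumed.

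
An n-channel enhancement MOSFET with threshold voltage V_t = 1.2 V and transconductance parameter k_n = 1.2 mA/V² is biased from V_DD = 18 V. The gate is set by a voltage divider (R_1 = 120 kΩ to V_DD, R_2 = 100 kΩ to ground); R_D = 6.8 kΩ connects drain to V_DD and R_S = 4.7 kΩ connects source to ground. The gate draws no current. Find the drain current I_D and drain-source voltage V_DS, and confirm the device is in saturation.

V_G = V_DD·R_2/(R_1+R_2) = 18×100/220 = 8.18 V.
Assume saturation: I_D = (k_n/2)(V_GS − V_t)² with V_GS = V_G − I_D·R_S = 8.18 − 4.7·I_D.
Substituting gives 13.3·I_D² − 40.4·I_D + 29.2 = 0, with roots I_D = 1.19 or 1.86 mA.
The root I_D = 1.86 mA gives V_GS = -0.561 V ≤ V_t, so take I_D = 1.19 mA.
Then V_GS = 2.61 V and V_DS = V_DD − I_D(R_D+R_S) = 18 − 1.19×11.5 = 4.36 V.
Saturation requires V_DS ≥ V_GS − V_t = 1.41 V; 4.36 ≥ 1.41 ✓.

I_D ≈ 1.2 mA, V_DS ≈ 4.4 V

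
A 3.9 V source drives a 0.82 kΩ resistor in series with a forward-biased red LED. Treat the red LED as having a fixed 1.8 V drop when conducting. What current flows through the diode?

KVL around the loop: 3.9 = V_D + I·R = 1.8 + I × 0.82 kΩ.
So I = (3.9 − 1.8) / 0.82 kΩ = 2.1 / 0.82 = 2.56 mA.

I ≈ 2.6 mA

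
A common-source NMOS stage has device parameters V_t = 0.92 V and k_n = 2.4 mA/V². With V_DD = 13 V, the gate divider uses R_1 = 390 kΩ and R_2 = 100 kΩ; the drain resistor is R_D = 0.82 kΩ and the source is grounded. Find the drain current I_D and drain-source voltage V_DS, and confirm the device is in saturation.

I_D ≈ 3.6 mA, V_DS ≈ 10 V

V_G = V_DD·R_2/(R_1+R_2) = 13×100/490 = 2.65 V. With the source grounded, V_GS = V_G = 2.65 V.
Assume saturation: I_D = (k_n/2)(V_GS − V_t)² = (2.4/2)×(2.65 − 0.92)² = 1.2×1.73² = 3.6 mA.
V_DS = V_DD − I_D·R_D = 13 − 3.6×0.82 = 10 V.
Saturation requires V_DS ≥ V_GS − V_t = 1.73 V; 10 ≥ 1.73 ✓.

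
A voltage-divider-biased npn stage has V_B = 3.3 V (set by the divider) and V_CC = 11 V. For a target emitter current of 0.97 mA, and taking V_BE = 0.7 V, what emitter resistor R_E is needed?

V_E = V_B − V_BE = 3.3 − 0.7 = 2.6 V.
R_E = V_E / I_E = 2.6 / 0.97 = 2.68 kΩ.

R_E ≈ 2.7 kΩ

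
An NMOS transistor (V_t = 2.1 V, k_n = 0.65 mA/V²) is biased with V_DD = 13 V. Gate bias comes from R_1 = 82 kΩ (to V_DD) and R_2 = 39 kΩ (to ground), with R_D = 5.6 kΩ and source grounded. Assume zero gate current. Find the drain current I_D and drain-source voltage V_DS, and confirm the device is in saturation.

V_G = V_DD·R_2/(R_1+R_2) = 13×39/121 = 4.19 V. With the source grounded, V_GS = V_G = 4.19 V.
Assume saturation: I_D = (k_n/2)(V_GS − V_t)² = (0.65/2)×(4.19 − 2.1)² = 0.325×2.09² = 1.42 mA.
V_DS = V_DD − I_D·R_D = 13 − 1.42×5.6 = 5.05 V.
Saturation requires V_DS ≥ V_GS − V_t = 2.09 V; 5.05 ≥ 2.09 ✓.

I_D ≈ 1.4 mA, V_DS ≈ 5 V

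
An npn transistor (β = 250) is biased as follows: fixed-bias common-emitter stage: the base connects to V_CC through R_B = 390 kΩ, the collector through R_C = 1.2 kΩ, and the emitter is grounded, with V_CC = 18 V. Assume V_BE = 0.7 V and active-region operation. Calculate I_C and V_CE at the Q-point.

Base loop: V_CC = I_B·R_B + V_BE, so I_B = (18 − 0.7)/390 kΩ = 0.0444 mA.
In the active region I_C = β·I_B = 250 × 0.0444 = 11.1 mA.
Collector loop: V_CE = V_CC − I_C·R_C = 18 − 11.1×1.2 = 4.69 V.
Since V_CE = 4.69 V > V_CE(sat) ≈ 0.2 V, the transistor is in the active region as assumed.

I_C ≈ 11 mA, V_CE ≈ 4.7 V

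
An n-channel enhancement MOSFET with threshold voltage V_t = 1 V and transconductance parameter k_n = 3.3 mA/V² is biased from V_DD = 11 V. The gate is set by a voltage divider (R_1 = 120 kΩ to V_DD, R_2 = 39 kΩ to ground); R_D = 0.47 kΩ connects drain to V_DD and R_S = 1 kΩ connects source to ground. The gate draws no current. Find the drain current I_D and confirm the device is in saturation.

V_G = V_DD·R_2/(R_1+R_2) = 11×39/159 = 2.7 V.
Assume saturation: I_D = (k_n/2)(V_GS − V_t)² with V_GS = V_G − I_D·R_S = 2.7 − 1·I_D.
Substituting gives 1.65·I_D² − 6.6·I_D + 4.76 = 0, with roots I_D = 0.942 or 3.06 mA.
The root I_D = 3.06 mA gives V_GS = -0.362 V ≤ V_t, so take I_D = 0.942 mA.
Then V_GS = 1.76 V and V_DS = V_DD − I_D(R_D+R_S) = 11 − 0.942×1.47 = 9.61 V.
Saturation requires V_DS ≥ V_GS − V_t = 0.756 V; 9.61 ≥ 0.756 ✓.

I_D ≈ 0.94 mA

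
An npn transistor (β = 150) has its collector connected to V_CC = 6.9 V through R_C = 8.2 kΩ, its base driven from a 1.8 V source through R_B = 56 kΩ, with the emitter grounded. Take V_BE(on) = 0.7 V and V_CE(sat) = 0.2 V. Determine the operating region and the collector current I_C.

Assume active: I_B = (1.8 − 0.7)/56 = 0.0196 mA, giving I_C = β·I_B = 2.95 mA.
But then V_CE = 6.9 − 2.95×8.2 = -17.3 V < V_CE(sat) = 0.2 V — impossible in the active region.
So the transistor is saturated. With V_CE = 0.2 V, I_C = (V_CC − 0.2)/R_C = 6.7/8.2 = 0.817 mA.
Check: β·I_B = 2.95 mA > I_C = 0.817 mA, confirming saturation.

saturation; I_C ≈ 0.82 mA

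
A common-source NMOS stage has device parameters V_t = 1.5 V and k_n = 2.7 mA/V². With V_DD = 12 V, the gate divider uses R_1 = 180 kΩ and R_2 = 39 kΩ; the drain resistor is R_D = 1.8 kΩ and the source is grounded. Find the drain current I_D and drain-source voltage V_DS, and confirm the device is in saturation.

I_D ≈ 0.55 mA, V_DS ≈ 11 V

V_G = V_DD·R_2/(R_1+R_2) = 12×39/219 = 2.14 V. With the source grounded, V_GS = V_G = 2.14 V.
Assume saturation: I_D = (k_n/2)(V_GS − V_t)² = (2.7/2)×(2.14 − 1.5)² = 1.35×0.637² = 0.548 mA.
V_DS = V_DD − I_D·R_D = 12 − 0.548×1.8 = 11 V.
Saturation requires V_DS ≥ V_GS − V_t = 0.637 V; 11 ≥ 0.637 ✓.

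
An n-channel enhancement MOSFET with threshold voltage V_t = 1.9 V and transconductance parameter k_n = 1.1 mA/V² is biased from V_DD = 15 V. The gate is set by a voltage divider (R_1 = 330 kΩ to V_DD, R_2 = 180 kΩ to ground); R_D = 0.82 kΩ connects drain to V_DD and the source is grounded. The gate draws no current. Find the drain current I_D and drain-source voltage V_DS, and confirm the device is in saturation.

I_D ≈ 6.3 mA, V_DS ≈ 9.8 V

V_G = V_DD·R_2/(R_1+R_2) = 15×180/510 = 5.29 V. With the source grounded, V_GS = V_G = 5.29 V.
Assume saturation: I_D = (k_n/2)(V_GS − V_t)² = (1.1/2)×(5.29 − 1.9)² = 0.55×3.39² = 6.34 mA.
V_DS = V_DD − I_D·R_D = 15 − 6.34×0.82 = 9.8 V.
Saturation requires V_DS ≥ V_GS − V_t = 3.39 V; 9.8 ≥ 3.39 ✓.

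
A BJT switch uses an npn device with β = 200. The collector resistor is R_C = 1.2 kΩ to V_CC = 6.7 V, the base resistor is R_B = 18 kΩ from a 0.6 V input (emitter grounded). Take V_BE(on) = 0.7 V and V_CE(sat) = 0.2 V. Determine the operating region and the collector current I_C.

cutoff; I_C ≈ 0

V_BB = 0.6 V ≤ V_BE(on) = 0.7 V, so the base-emitter junction is not forward biased.
The transistor is in cutoff: I_B = I_C = 0.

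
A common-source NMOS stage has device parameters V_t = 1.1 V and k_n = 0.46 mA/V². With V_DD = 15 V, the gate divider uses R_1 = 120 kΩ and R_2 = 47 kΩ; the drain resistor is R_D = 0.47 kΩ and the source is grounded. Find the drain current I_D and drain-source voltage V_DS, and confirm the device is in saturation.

V_G = V_DD·R_2/(R_1+R_2) = 15×47/167 = 4.22 V. With the source grounded, V_GS = V_G = 4.22 V.
Assume saturation: I_D = (k_n/2)(V_GS − V_t)² = (0.46/2)×(4.22 − 1.1)² = 0.23×3.12² = 2.24 mA.
V_DS = V_DD − I_D·R_D = 15 − 2.24×0.47 = 13.9 V.
Saturation requires V_DS ≥ V_GS − V_t = 3.12 V; 13.9 ≥ 3.12 ✓.

I_D ≈ 2.2 mA, V_DS ≈ 14 V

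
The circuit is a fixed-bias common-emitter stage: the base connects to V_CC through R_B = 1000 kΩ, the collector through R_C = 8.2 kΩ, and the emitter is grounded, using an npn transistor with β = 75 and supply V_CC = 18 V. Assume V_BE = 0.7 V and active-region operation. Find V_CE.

Base loop: V_CC = I_B·R_B + V_BE, so I_B = (18 − 0.7)/1000 kΩ = 0.0173 mA.
In the active region I_C = β·I_B = 75 × 0.0173 = 1.3 mA.
Collector loop: V_CE = V_CC − I_C·R_C = 18 − 1.3×8.2 = 7.36 V.
Since V_CE = 7.36 V > V_CE(sat) ≈ 0.2 V, the transistor is in the active region as assumed.

V_CE ≈ 7.4 V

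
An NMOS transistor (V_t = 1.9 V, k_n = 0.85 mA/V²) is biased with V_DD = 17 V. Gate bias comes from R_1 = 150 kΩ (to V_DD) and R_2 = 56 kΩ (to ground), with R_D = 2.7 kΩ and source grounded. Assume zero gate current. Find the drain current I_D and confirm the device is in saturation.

I_D ≈ 3.1 mA

V_G = V_DD·R_2/(R_1+R_2) = 17×56/206 = 4.62 V. With the source grounded, V_GS = V_G = 4.62 V.
Assume saturation: I_D = (k_n/2)(V_GS − V_t)² = (0.85/2)×(4.62 − 1.9)² = 0.425×2.72² = 3.15 mA.
V_DS = V_DD − I_D·R_D = 17 − 3.15×2.7 = 8.5 V.
Saturation requires V_DS ≥ V_GS − V_t = 2.72 V; 8.5 ≥ 2.72 ✓.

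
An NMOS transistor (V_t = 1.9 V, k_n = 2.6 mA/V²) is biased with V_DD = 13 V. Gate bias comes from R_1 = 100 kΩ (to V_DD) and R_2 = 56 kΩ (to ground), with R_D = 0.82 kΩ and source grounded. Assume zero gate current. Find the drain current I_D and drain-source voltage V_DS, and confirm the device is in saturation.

I_D ≈ 10 mA, V_DS ≈ 4.8 V

V_G = V_DD·R_2/(R_1+R_2) = 13×56/156 = 4.67 V. With the source grounded, V_GS = V_G = 4.67 V.
Assume saturation: I_D = (k_n/2)(V_GS − V_t)² = (2.6/2)×(4.67 − 1.9)² = 1.3×2.77² = 9.95 mA.
V_DS = V_DD − I_D·R_D = 13 − 9.95×0.82 = 4.84 V.
Saturation requires V_DS ≥ V_GS − V_t = 2.77 V; 4.84 ≥ 2.77 ✓.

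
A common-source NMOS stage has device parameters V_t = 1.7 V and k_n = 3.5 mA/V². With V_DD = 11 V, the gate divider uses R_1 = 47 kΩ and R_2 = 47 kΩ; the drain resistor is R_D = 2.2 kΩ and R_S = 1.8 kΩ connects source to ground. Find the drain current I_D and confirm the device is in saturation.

I_D ≈ 1.6 mA

V_G = V_DD·R_2/(R_1+R_2) = 11×47/94 = 5.5 V.
Assume saturation: I_D = (k_n/2)(V_GS − V_t)² with V_GS = V_G − I_D·R_S = 5.5 − 1.8·I_D.
Substituting gives 5.67·I_D² − 24.9·I_D + 25.3 = 0, with roots I_D = 1.58 or 2.82 mA.
The root I_D = 2.82 mA gives V_GS = 0.432 V ≤ V_t, so take I_D = 1.58 mA.
Then V_GS = 2.65 V and V_DS = V_DD − I_D(R_D+R_S) = 11 − 1.58×4 = 4.67 V.
Saturation requires V_DS ≥ V_GS − V_t = 0.951 V; 4.67 ≥ 0.951 ✓.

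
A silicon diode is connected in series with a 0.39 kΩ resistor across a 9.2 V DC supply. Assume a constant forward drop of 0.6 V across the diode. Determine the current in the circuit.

KVL around the loop: 9.2 = V_D + I·R = 0.6 + I × 0.39 kΩ.
So I = (9.2 − 0.6) / 0.39 kΩ = 8.6 / 0.39 = 22.1 mA.

I ≈ 22 mA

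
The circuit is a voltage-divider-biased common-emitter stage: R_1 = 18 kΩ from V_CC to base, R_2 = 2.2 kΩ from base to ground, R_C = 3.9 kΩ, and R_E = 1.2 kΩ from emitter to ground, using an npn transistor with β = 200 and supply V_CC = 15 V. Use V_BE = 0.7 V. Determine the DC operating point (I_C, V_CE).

Thevenize the base divider: V_Th = V_CC·R_2/(R_1+R_2) = 15×2.2/20.2 = 1.63 V, R_Th = R_1‖R_2 = 1.96 kΩ.
Base-emitter loop: V_Th = I_B·R_Th + V_BE + (β+1)I_B·R_E, so I_B = (1.63 − 0.7) / (1.96 + 201×1.2) = 0.00384 mA.
I_C = β·I_B = 200×0.00384 = 0.768 mA, and I_E = (β+1)I_B = 0.772 mA.
V_CE = V_CC − I_C·R_C − I_E·R_E = 15 − 0.768×3.9 − 0.772×1.2 = 11.1 V.
V_CE = 11.1 V > 0.2 V confirms active-region operation.

I_C ≈ 0.77 mA, V_CE ≈ 11 V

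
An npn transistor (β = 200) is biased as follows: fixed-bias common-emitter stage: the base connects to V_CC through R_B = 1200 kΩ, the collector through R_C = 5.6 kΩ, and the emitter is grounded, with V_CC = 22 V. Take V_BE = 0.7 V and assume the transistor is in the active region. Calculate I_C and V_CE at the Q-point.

I_C ≈ 3.6 mA, V_CE ≈ 2.1 V

Base loop: V_CC = I_B·R_B + V_BE, so I_B = (22 − 0.7)/1200 kΩ = 0.0178 mA.
In the active region I_C = β·I_B = 200 × 0.0178 = 3.55 mA.
Collector loop: V_CE = V_CC − I_C·R_C = 22 − 3.55×5.6 = 2.12 V.
Since V_CE = 2.12 V > V_CE(sat) ≈ 0.2 V, the transistor is in the active region as assumed.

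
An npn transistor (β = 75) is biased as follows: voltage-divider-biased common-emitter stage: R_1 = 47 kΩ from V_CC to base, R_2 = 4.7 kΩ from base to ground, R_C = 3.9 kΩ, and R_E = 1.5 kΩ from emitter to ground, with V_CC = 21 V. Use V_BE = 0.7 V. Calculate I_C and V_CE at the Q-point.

I_C ≈ 0.77 mA, V_CE ≈ 17 V

Thevenize the base divider: V_Th = V_CC·R_2/(R_1+R_2) = 21×4.7/51.7 = 1.91 V, R_Th = R_1‖R_2 = 4.27 kΩ.
Base-emitter loop: V_Th = I_B·R_Th + V_BE + (β+1)I_B·R_E, so I_B = (1.91 − 0.7) / (4.27 + 76×1.5) = 0.0102 mA.
I_C = β·I_B = 75×0.0102 = 0.767 mA, and I_E = (β+1)I_B = 0.777 mA.
V_CE = V_CC − I_C·R_C − I_E·R_E = 21 − 0.767×3.9 − 0.777×1.5 = 16.8 V.
V_CE = 16.8 V > 0.2 V confirms active-region operation.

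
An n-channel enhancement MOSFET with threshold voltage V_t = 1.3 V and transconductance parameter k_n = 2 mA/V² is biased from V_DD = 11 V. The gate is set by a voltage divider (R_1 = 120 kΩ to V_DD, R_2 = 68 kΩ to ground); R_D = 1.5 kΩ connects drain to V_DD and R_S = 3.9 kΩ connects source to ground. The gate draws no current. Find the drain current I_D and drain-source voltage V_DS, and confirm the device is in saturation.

V_G = V_DD·R_2/(R_1+R_2) = 11×68/188 = 3.98 V.
Assume saturation: I_D = (k_n/2)(V_GS − V_t)² with V_GS = V_G − I_D·R_S = 3.98 − 3.9·I_D.
Substituting gives 15.2·I_D² − 21.9·I_D + 7.18 = 0, with roots I_D = 0.505 or 0.935 mA.
The root I_D = 0.935 mA gives V_GS = 0.333 V ≤ V_t, so take I_D = 0.505 mA.
Then V_GS = 2.01 V and V_DS = V_DD − I_D(R_D+R_S) = 11 − 0.505×5.4 = 8.27 V.
Saturation requires V_DS ≥ V_GS − V_t = 0.71 V; 8.27 ≥ 0.71 ✓.

I_D ≈ 0.5 mA, V_DS ≈ 8.3 V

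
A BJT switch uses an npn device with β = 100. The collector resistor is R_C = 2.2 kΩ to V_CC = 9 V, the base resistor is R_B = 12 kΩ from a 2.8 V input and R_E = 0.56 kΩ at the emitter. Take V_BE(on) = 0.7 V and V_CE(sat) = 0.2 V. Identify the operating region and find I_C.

Assume active. Base-emitter loop: I_B = (V_BB − V_BE)/(R_B + (β+1)R_E) = (2.8 − 0.7)/(12 + 101×0.56) = 0.0306 mA.
I_C = β·I_B = 100×0.0306 = 3.06 mA.
V_CE = V_CC − I_C·R_C − I_E·R_E = 9 − 3.06×2.2 − 3.09×0.56 = 0.529 V > V_CE(sat), so the active-region assumption holds.

active; I_C ≈ 3.1 mA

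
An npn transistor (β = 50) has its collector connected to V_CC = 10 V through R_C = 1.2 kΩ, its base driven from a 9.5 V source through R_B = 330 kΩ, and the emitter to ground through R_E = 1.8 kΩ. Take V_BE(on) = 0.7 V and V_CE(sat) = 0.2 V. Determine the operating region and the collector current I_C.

active; I_C ≈ 1 mA

Assume active. Base-emitter loop: I_B = (V_BB − V_BE)/(R_B + (β+1)R_E) = (9.5 − 0.7)/(330 + 51×1.8) = 0.0209 mA.
I_C = β·I_B = 50×0.0209 = 1.04 mA.
V_CE = V_CC − I_C·R_C − I_E·R_E = 10 − 1.04×1.2 − 1.06×1.8 = 6.83 V > V_CE(sat), so the active-region assumption holds.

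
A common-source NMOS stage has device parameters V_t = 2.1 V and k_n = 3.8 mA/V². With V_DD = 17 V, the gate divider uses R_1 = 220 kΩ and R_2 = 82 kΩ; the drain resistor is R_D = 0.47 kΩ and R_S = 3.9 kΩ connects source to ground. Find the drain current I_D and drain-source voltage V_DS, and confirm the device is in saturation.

I_D ≈ 0.51 mA, V_DS ≈ 15 V

V_G = V_DD·R_2/(R_1+R_2) = 17×82/302 = 4.62 V.
Assume saturation: I_D = (k_n/2)(V_GS − V_t)² with V_GS = V_G − I_D·R_S = 4.62 − 3.9·I_D.
Substituting gives 28.9·I_D² − 38.3·I_D + 12 = 0, with roots I_D = 0.512 or 0.813 mA.
The root I_D = 0.813 mA gives V_GS = 1.45 V ≤ V_t, so take I_D = 0.512 mA.
Then V_GS = 2.62 V and V_DS = V_DD − I_D(R_D+R_S) = 17 − 0.512×4.37 = 14.8 V.
Saturation requires V_DS ≥ V_GS − V_t = 0.519 V; 14.8 ≥ 0.519 ✓.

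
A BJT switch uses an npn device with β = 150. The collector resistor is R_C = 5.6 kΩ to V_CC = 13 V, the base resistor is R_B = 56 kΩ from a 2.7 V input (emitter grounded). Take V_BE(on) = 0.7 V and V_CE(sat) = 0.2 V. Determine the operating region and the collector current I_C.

saturation; I_C ≈ 2.3 mA

Assume active: I_B = (2.7 − 0.7)/56 = 0.0357 mA, giving I_C = β·I_B = 5.36 mA.
But then V_CE = 13 − 5.36×5.6 = -17 V < V_CE(sat) = 0.2 V — impossible in the active region.
So the transistor is saturated. With V_CE = 0.2 V, I_C = (V_CC − 0.2)/R_C = 12.8/5.6 = 2.29 mA.
Check: β·I_B = 5.36 mA > I_C = 2.29 mA, confirming saturation.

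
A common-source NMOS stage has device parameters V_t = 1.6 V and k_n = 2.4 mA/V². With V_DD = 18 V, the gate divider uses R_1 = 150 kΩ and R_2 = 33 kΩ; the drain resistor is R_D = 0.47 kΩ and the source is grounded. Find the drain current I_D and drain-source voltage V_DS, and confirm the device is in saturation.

I_D ≈ 3.3 mA, V_DS ≈ 16 V

V_G = V_DD·R_2/(R_1+R_2) = 18×33/183 = 3.25 V. With the source grounded, V_GS = V_G = 3.25 V.
Assume saturation: I_D = (k_n/2)(V_GS − V_t)² = (2.4/2)×(3.25 − 1.6)² = 1.2×1.65² = 3.25 mA.
V_DS = V_DD − I_D·R_D = 18 − 3.25×0.47 = 16.5 V.
Saturation requires V_DS ≥ V_GS − V_t = 1.65 V; 16.5 ≥ 1.65 ✓.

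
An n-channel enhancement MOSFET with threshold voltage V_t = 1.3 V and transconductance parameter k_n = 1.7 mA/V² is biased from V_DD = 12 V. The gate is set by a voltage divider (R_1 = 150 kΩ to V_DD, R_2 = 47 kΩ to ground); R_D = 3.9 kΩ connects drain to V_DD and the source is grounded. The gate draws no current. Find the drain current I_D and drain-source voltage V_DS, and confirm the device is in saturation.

V_G = V_DD·R_2/(R_1+R_2) = 12×47/197 = 2.86 V. With the source grounded, V_GS = V_G = 2.86 V.
Assume saturation: I_D = (k_n/2)(V_GS − V_t)² = (1.7/2)×(2.86 − 1.3)² = 0.85×1.56² = 2.08 mA.
V_DS = V_DD − I_D·R_D = 12 − 2.08×3.9 = 3.9 V.
Saturation requires V_DS ≥ V_GS − V_t = 1.56 V; 3.9 ≥ 1.56 ✓.

I_D ≈ 2.1 mA, V_DS ≈ 3.9 V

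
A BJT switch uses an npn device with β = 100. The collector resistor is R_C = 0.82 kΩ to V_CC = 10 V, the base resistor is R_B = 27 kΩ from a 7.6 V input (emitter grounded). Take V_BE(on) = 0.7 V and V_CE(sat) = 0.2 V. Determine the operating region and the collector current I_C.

saturation; I_C ≈ 12 mA

Assume active: I_B = (7.6 − 0.7)/27 = 0.256 mA, giving I_C = β·I_B = 25.6 mA.
But then V_CE = 10 − 25.6×0.82 = -11 V < V_CE(sat) = 0.2 V — impossible in the active region.
So the transistor is saturated. With V_CE = 0.2 V, I_C = (V_CC − 0.2)/R_C = 9.8/0.82 = 12 mA.
Check: β·I_B = 25.6 mA > I_C = 12 mA, confirming saturation.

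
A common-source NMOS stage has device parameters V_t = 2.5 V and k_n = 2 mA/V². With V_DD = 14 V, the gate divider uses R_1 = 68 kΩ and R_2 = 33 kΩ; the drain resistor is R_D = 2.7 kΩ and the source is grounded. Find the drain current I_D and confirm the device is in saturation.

V_G = V_DD·R_2/(R_1+R_2) = 14×33/101 = 4.57 V. With the source grounded, V_GS = V_G = 4.57 V.
Assume saturation: I_D = (k_n/2)(V_GS − V_t)² = (2/2)×(4.57 − 2.5)² = 1×2.07² = 4.3 mA.
V_DS = V_DD − I_D·R_D = 14 − 4.3×2.7 = 2.38 V.
Saturation requires V_DS ≥ V_GS − V_t = 2.07 V; 2.38 ≥ 2.07 ✓.

I_D ≈ 4.3 mA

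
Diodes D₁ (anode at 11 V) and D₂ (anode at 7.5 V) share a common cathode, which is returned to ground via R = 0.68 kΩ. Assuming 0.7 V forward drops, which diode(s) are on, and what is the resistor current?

Only D₁ conducts; I_R ≈ 15 mA

Assume both conduct. Then node N would need to be at both 11−0.7 = 10.3 V and 7.5−0.7 = 6.8 V, which is impossible.
Assume only D₁ conducts: V_N = 11 − 0.7 = 10.3 V, so I_R = 10.3/0.68 = 15.1 mA.
Check D₂: its anode-to-cathode voltage is 7.5 − 10.3 = -2.8 V < 0.7 V, so it is off. The assumption is consistent.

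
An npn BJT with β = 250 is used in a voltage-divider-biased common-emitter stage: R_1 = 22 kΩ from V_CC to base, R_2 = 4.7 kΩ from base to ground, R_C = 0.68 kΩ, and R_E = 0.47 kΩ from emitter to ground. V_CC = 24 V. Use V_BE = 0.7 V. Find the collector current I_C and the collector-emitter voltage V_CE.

Thevenize the base divider: V_Th = V_CC·R_2/(R_1+R_2) = 24×4.7/26.7 = 4.22 V, R_Th = R_1‖R_2 = 3.87 kΩ.
Base-emitter loop: V_Th = I_B·R_Th + V_BE + (β+1)I_B·R_E, so I_B = (4.22 − 0.7) / (3.87 + 251×0.47) = 0.0289 mA.
I_C = β·I_B = 250×0.0289 = 7.23 mA, and I_E = (β+1)I_B = 7.26 mA.
V_CE = V_CC − I_C·R_C − I_E·R_E = 24 − 7.23×0.68 − 7.26×0.47 = 15.7 V.
V_CE = 15.7 V > 0.2 V confirms active-region operation.

I_C ≈ 7.2 mA, V_CE ≈ 16 V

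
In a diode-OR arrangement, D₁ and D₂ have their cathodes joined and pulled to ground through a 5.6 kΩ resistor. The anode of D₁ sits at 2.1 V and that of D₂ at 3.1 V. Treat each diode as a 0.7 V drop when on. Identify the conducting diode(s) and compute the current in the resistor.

Only D₂ conducts; I_R ≈ 0.43 mA

Assume both conduct. Then node N would need to be at both 2.1−0.7 = 1.4 V and 3.1−0.7 = 2.4 V, which is impossible.
Assume only D₂ conducts: V_N = 3.1 − 0.7 = 2.4 V, so I_R = 2.4/5.6 = 0.429 mA.
Check D₁: its anode-to-cathode voltage is 2.1 − 2.4 = -0.3 V < 0.7 V, so it is off. The assumption is consistent.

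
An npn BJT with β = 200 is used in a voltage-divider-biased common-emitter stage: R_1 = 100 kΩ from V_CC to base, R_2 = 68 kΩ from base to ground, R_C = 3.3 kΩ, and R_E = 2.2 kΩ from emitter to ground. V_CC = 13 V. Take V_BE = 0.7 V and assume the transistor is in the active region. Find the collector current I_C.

Thevenize the base divider: V_Th = V_CC·R_2/(R_1+R_2) = 13×68/168 = 5.26 V, R_Th = R_1‖R_2 = 40.5 kΩ.
Base-emitter loop: V_Th = I_B·R_Th + V_BE + (β+1)I_B·R_E, so I_B = (5.26 − 0.7) / (40.5 + 201×2.2) = 0.00945 mA.
I_C = β·I_B = 200×0.00945 = 1.89 mA, and I_E = (β+1)I_B = 1.9 mA.
V_CE = V_CC − I_C·R_C − I_E·R_E = 13 − 1.89×3.3 − 1.9×2.2 = 2.58 V.
V_CE = 2.58 V > 0.2 V confirms active-region operation.

I_C ≈ 1.9 mA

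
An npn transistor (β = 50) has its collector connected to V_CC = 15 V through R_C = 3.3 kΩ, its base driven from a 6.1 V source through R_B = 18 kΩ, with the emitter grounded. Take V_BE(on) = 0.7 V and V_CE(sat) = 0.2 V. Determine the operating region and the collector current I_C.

Assume active: I_B = (6.1 − 0.7)/18 = 0.3 mA, giving I_C = β·I_B = 15 mA.
But then V_CE = 15 − 15×3.3 = -34.5 V < V_CE(sat) = 0.2 V — impossible in the active region.
So the transistor is saturated. With V_CE = 0.2 V, I_C = (V_CC − 0.2)/R_C = 14.8/3.3 = 4.48 mA.
Check: β·I_B = 15 mA > I_C = 4.48 mA, confirming saturation.

saturation; I_C ≈ 4.5 mA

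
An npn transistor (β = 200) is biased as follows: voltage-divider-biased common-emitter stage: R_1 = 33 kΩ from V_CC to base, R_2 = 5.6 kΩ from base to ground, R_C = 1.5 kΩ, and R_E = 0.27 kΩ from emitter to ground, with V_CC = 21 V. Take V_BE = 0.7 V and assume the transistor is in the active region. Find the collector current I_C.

I_C ≈ 7.9 mA

Thevenize the base divider: V_Th = V_CC·R_2/(R_1+R_2) = 21×5.6/38.6 = 3.05 V, R_Th = R_1‖R_2 = 4.79 kΩ.
Base-emitter loop: V_Th = I_B·R_Th + V_BE + (β+1)I_B·R_E, so I_B = (3.05 − 0.7) / (4.79 + 201×0.27) = 0.0397 mA.
I_C = β·I_B = 200×0.0397 = 7.95 mA, and I_E = (β+1)I_B = 7.99 mA.
V_CE = V_CC − I_C·R_C − I_E·R_E = 21 − 7.95×1.5 − 7.99×0.27 = 6.92 V.
V_CE = 6.92 V > 0.2 V confirms active-region operation.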